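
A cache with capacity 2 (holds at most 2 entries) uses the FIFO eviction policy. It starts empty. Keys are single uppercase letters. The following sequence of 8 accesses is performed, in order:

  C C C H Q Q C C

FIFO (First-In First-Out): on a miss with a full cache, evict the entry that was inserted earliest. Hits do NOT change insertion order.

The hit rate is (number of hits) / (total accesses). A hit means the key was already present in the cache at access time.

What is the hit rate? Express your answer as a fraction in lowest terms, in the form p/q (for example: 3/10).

FIFO simulation (capacity=2):
  1. access C: MISS. Cache (old->new): [C]
  2. access C: HIT. Cache (old->new): [C]
  3. access C: HIT. Cache (old->new): [C]
  4. access H: MISS. Cache (old->new): [C H]
  5. access Q: MISS, evict C. Cache (old->new): [H Q]
  6. access Q: HIT. Cache (old->new): [H Q]
  7. access C: MISS, evict H. Cache (old->new): [Q C]
  8. access C: HIT. Cache (old->new): [Q C]
Total: 4 hits, 4 misses, 2 evictions

Hit rate = 4/8 = 1/2

Answer: 1/2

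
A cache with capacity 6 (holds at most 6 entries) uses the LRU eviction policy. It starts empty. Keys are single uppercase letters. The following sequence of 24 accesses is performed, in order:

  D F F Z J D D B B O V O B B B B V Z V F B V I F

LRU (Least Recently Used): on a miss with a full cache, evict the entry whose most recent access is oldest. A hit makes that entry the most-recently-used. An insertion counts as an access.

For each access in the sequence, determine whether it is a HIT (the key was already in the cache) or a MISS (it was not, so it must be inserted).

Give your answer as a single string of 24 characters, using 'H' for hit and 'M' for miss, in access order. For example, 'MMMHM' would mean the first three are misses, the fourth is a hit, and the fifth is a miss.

Answer: MMHMMHHMHMMHHHHHHHHMHHMH

Derivation:
LRU simulation (capacity=6):
  1. access D: MISS. Cache (LRU->MRU): [D]
  2. access F: MISS. Cache (LRU->MRU): [D F]
  3. access F: HIT. Cache (LRU->MRU): [D F]
  4. access Z: MISS. Cache (LRU->MRU): [D F Z]
  5. access J: MISS. Cache (LRU->MRU): [D F Z J]
  6. access D: HIT. Cache (LRU->MRU): [F Z J D]
  7. access D: HIT. Cache (LRU->MRU): [F Z J D]
  8. access B: MISS. Cache (LRU->MRU): [F Z J D B]
  9. access B: HIT. Cache (LRU->MRU): [F Z J D B]
  10. access O: MISS. Cache (LRU->MRU): [F Z J D B O]
  11. access V: MISS, evict F. Cache (LRU->MRU): [Z J D B O V]
  12. access O: HIT. Cache (LRU->MRU): [Z J D B V O]
  13. access B: HIT. Cache (LRU->MRU): [Z J D V O B]
  14. access B: HIT. Cache (LRU->MRU): [Z J D V O B]
  15. access B: HIT. Cache (LRU->MRU): [Z J D V O B]
  16. access B: HIT. Cache (LRU->MRU): [Z J D V O B]
  17. access V: HIT. Cache (LRU->MRU): [Z J D O B V]
  18. access Z: HIT. Cache (LRU->MRU): [J D O B V Z]
  19. access V: HIT. Cache (LRU->MRU): [J D O B Z V]
  20. access F: MISS, evict J. Cache (LRU->MRU): [D O B Z V F]
  21. access B: HIT. Cache (LRU->MRU): [D O Z V F B]
  22. access V: HIT. Cache (LRU->MRU): [D O Z F B V]
  23. access I: MISS, evict D. Cache (LRU->MRU): [O Z F B V I]
  24. access F: HIT. Cache (LRU->MRU): [O Z B V I F]
Total: 15 hits, 9 misses, 3 evictions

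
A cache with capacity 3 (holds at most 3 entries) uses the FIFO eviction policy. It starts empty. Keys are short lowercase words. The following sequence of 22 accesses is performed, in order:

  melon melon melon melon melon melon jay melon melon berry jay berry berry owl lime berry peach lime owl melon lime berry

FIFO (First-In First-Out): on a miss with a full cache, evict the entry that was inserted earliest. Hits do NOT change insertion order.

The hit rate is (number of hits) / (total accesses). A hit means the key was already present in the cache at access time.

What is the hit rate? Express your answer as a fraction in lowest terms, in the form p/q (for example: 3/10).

FIFO simulation (capacity=3):
  1. access melon: MISS. Cache (old->new): [melon]
  2. access melon: HIT. Cache (old->new): [melon]
  3. access melon: HIT. Cache (old->new): [melon]
  4. access melon: HIT. Cache (old->new): [melon]
  5. access melon: HIT. Cache (old->new): [melon]
  6. access melon: HIT. Cache (old->new): [melon]
  7. access jay: MISS. Cache (old->new): [melon jay]
  8. access melon: HIT. Cache (old->new): [melon jay]
  9. access melon: HIT. Cache (old->new): [melon jay]
  10. access berry: MISS. Cache (old->new): [melon jay berry]
  11. access jay: HIT. Cache (old->new): [melon jay berry]
  12. access berry: HIT. Cache (old->new): [melon jay berry]
  13. access berry: HIT. Cache (old->new): [melon jay berry]
  14. access owl: MISS, evict melon. Cache (old->new): [jay berry owl]
  15. access lime: MISS, evict jay. Cache (old->new): [berry owl lime]
  16. access berry: HIT. Cache (old->new): [berry owl lime]
  17. access peach: MISS, evict berry. Cache (old->new): [owl lime peach]
  18. access lime: HIT. Cache (old->new): [owl lime peach]
  19. access owl: HIT. Cache (old->new): [owl lime peach]
  20. access melon: MISS, evict owl. Cache (old->new): [lime peach melon]
  21. access lime: HIT. Cache (old->new): [lime peach melon]
  22. access berry: MISS, evict lime. Cache (old->new): [peach melon berry]
Total: 14 hits, 8 misses, 5 evictions

Hit rate = 14/22 = 7/11

Answer: 7/11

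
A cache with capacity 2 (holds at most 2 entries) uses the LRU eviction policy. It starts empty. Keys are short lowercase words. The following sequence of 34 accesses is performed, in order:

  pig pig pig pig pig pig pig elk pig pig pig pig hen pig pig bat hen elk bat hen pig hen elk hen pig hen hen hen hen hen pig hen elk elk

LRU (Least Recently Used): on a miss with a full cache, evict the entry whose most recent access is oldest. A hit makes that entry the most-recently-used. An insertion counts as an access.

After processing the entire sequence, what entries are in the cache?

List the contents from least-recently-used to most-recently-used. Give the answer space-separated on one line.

LRU simulation (capacity=2):
  1. access pig: MISS. Cache (LRU->MRU): [pig]
  2. access pig: HIT. Cache (LRU->MRU): [pig]
  3. access pig: HIT. Cache (LRU->MRU): [pig]
  4. access pig: HIT. Cache (LRU->MRU): [pig]
  5. access pig: HIT. Cache (LRU->MRU): [pig]
  6. access pig: HIT. Cache (LRU->MRU): [pig]
  7. access pig: HIT. Cache (LRU->MRU): [pig]
  8. access elk: MISS. Cache (LRU->MRU): [pig elk]
  9. access pig: HIT. Cache (LRU->MRU): [elk pig]
  10. access pig: HIT. Cache (LRU->MRU): [elk pig]
  11. access pig: HIT. Cache (LRU->MRU): [elk pig]
  12. access pig: HIT. Cache (LRU->MRU): [elk pig]
  13. access hen: MISS, evict elk. Cache (LRU->MRU): [pig hen]
  14. access pig: HIT. Cache (LRU->MRU): [hen pig]
  15. access pig: HIT. Cache (LRU->MRU): [hen pig]
  16. access bat: MISS, evict hen. Cache (LRU->MRU): [pig bat]
  17. access hen: MISS, evict pig. Cache (LRU->MRU): [bat hen]
  18. access elk: MISS, evict bat. Cache (LRU->MRU): [hen elk]
  19. access bat: MISS, evict hen. Cache (LRU->MRU): [elk bat]
  20. access hen: MISS, evict elk. Cache (LRU->MRU): [bat hen]
  21. access pig: MISS, evict bat. Cache (LRU->MRU): [hen pig]
  22. access hen: HIT. Cache (LRU->MRU): [pig hen]
  23. access elk: MISS, evict pig. Cache (LRU->MRU): [hen elk]
  24. access hen: HIT. Cache (LRU->MRU): [elk hen]
  25. access pig: MISS, evict elk. Cache (LRU->MRU): [hen pig]
  26. access hen: HIT. Cache (LRU->MRU): [pig hen]
  27. access hen: HIT. Cache (LRU->MRU): [pig hen]
  28. access hen: HIT. Cache (LRU->MRU): [pig hen]
  29. access hen: HIT. Cache (LRU->MRU): [pig hen]
  30. access hen: HIT. Cache (LRU->MRU): [pig hen]
  31. access pig: HIT. Cache (LRU->MRU): [hen pig]
  32. access hen: HIT. Cache (LRU->MRU): [pig hen]
  33. access elk: MISS, evict pig. Cache (LRU->MRU): [hen elk]
  34. access elk: HIT. Cache (LRU->MRU): [hen elk]
Total: 22 hits, 12 misses, 10 evictions

Answer: hen elk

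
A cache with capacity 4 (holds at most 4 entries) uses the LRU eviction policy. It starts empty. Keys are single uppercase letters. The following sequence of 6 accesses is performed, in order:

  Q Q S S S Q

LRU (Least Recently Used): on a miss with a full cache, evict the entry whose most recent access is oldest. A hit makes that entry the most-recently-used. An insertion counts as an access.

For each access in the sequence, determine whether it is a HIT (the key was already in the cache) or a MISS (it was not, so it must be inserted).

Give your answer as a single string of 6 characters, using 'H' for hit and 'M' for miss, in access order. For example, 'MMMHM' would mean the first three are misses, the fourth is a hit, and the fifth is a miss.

LRU simulation (capacity=4):
  1. access Q: MISS. Cache (LRU->MRU): [Q]
  2. access Q: HIT. Cache (LRU->MRU): [Q]
  3. access S: MISS. Cache (LRU->MRU): [Q S]
  4. access S: HIT. Cache (LRU->MRU): [Q S]
  5. access S: HIT. Cache (LRU->MRU): [Q S]
  6. access Q: HIT. Cache (LRU->MRU): [S Q]
Total: 4 hits, 2 misses, 0 evictions

Answer: MHMHHH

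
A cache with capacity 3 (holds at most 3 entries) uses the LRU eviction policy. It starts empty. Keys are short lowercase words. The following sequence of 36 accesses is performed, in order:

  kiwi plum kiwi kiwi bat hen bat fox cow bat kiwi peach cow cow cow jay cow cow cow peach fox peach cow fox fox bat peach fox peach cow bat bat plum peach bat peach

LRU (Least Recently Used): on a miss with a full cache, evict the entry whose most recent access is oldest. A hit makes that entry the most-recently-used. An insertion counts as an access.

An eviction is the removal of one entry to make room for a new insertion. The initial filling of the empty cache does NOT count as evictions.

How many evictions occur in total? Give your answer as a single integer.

Answer: 14

Derivation:
LRU simulation (capacity=3):
  1. access kiwi: MISS. Cache (LRU->MRU): [kiwi]
  2. access plum: MISS. Cache (LRU->MRU): [kiwi plum]
  3. access kiwi: HIT. Cache (LRU->MRU): [plum kiwi]
  4. access kiwi: HIT. Cache (LRU->MRU): [plum kiwi]
  5. access bat: MISS. Cache (LRU->MRU): [plum kiwi bat]
  6. access hen: MISS, evict plum. Cache (LRU->MRU): [kiwi bat hen]
  7. access bat: HIT. Cache (LRU->MRU): [kiwi hen bat]
  8. access fox: MISS, evict kiwi. Cache (LRU->MRU): [hen bat fox]
  9. access cow: MISS, evict hen. Cache (LRU->MRU): [bat fox cow]
  10. access bat: HIT. Cache (LRU->MRU): [fox cow bat]
  11. access kiwi: MISS, evict fox. Cache (LRU->MRU): [cow bat kiwi]
  12. access peach: MISS, evict cow. Cache (LRU->MRU): [bat kiwi peach]
  13. access cow: MISS, evict bat. Cache (LRU->MRU): [kiwi peach cow]
  14. access cow: HIT. Cache (LRU->MRU): [kiwi peach cow]
  15. access cow: HIT. Cache (LRU->MRU): [kiwi peach cow]
  16. access jay: MISS, evict kiwi. Cache (LRU->MRU): [peach cow jay]
  17. access cow: HIT. Cache (LRU->MRU): [peach jay cow]
  18. access cow: HIT. Cache (LRU->MRU): [peach jay cow]
  19. access cow: HIT. Cache (LRU->MRU): [peach jay cow]
  20. access peach: HIT. Cache (LRU->MRU): [jay cow peach]
  21. access fox: MISS, evict jay. Cache (LRU->MRU): [cow peach fox]
  22. access peach: HIT. Cache (LRU->MRU): [cow fox peach]
  23. access cow: HIT. Cache (LRU->MRU): [fox peach cow]
  24. access fox: HIT. Cache (LRU->MRU): [peach cow fox]
  25. access fox: HIT. Cache (LRU->MRU): [peach cow fox]
  26. access bat: MISS, evict peach. Cache (LRU->MRU): [cow fox bat]
  27. access peach: MISS, evict cow. Cache (LRU->MRU): [fox bat peach]
  28. access fox: HIT. Cache (LRU->MRU): [bat peach fox]
  29. access peach: HIT. Cache (LRU->MRU): [bat fox peach]
  30. access cow: MISS, evict bat. Cache (LRU->MRU): [fox peach cow]
  31. access bat: MISS, evict fox. Cache (LRU->MRU): [peach cow bat]
  32. access bat: HIT. Cache (LRU->MRU): [peach cow bat]
  33. access plum: MISS, evict peach. Cache (LRU->MRU): [cow bat plum]
  34. access peach: MISS, evict cow. Cache (LRU->MRU): [bat plum peach]
  35. access bat: HIT. Cache (LRU->MRU): [plum peach bat]
  36. access peach: HIT. Cache (LRU->MRU): [plum bat peach]
Total: 19 hits, 17 misses, 14 evictions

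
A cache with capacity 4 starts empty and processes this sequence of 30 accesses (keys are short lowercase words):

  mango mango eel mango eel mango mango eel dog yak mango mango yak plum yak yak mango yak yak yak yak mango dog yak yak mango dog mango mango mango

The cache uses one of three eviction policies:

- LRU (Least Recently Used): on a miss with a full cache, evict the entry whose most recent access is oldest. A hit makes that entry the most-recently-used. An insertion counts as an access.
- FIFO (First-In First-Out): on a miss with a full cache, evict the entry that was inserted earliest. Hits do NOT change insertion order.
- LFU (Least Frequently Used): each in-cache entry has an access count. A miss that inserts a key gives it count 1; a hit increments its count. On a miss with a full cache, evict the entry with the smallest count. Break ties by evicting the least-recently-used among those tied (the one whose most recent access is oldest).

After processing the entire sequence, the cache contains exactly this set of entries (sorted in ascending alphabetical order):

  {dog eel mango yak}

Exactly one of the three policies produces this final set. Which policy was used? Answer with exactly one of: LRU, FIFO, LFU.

Simulating under each policy and comparing final sets:
  LRU: final set = {dog mango plum yak} -> differs
  FIFO: final set = {dog mango plum yak} -> differs
  LFU: final set = {dog eel mango yak} -> MATCHES target
Only LFU produces the target set.

Answer: LFU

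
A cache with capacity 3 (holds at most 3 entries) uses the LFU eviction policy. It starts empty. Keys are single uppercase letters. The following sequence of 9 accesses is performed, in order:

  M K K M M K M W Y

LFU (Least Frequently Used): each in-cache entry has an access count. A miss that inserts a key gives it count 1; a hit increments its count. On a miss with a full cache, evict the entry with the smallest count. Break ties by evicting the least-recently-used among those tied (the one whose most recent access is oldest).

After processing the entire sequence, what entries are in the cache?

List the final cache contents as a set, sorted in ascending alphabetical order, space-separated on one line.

Answer: K M Y

Derivation:
LFU simulation (capacity=3):
  1. access M: MISS. Cache: [M(c=1)]
  2. access K: MISS. Cache: [M(c=1) K(c=1)]
  3. access K: HIT, count now 2. Cache: [M(c=1) K(c=2)]
  4. access M: HIT, count now 2. Cache: [K(c=2) M(c=2)]
  5. access M: HIT, count now 3. Cache: [K(c=2) M(c=3)]
  6. access K: HIT, count now 3. Cache: [M(c=3) K(c=3)]
  7. access M: HIT, count now 4. Cache: [K(c=3) M(c=4)]
  8. access W: MISS. Cache: [W(c=1) K(c=3) M(c=4)]
  9. access Y: MISS, evict W(c=1). Cache: [Y(c=1) K(c=3) M(c=4)]
Total: 5 hits, 4 misses, 1 evictions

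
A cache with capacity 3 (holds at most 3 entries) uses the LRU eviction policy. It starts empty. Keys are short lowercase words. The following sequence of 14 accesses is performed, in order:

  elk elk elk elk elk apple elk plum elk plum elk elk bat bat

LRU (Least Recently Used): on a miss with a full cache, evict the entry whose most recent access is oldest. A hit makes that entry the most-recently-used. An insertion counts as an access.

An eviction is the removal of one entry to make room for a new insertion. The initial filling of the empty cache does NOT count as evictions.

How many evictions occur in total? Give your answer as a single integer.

LRU simulation (capacity=3):
  1. access elk: MISS. Cache (LRU->MRU): [elk]
  2. access elk: HIT. Cache (LRU->MRU): [elk]
  3. access elk: HIT. Cache (LRU->MRU): [elk]
  4. access elk: HIT. Cache (LRU->MRU): [elk]
  5. access elk: HIT. Cache (LRU->MRU): [elk]
  6. access apple: MISS. Cache (LRU->MRU): [elk apple]
  7. access elk: HIT. Cache (LRU->MRU): [apple elk]
  8. access plum: MISS. Cache (LRU->MRU): [apple elk plum]
  9. access elk: HIT. Cache (LRU->MRU): [apple plum elk]
  10. access plum: HIT. Cache (LRU->MRU): [apple elk plum]
  11. access elk: HIT. Cache (LRU->MRU): [apple plum elk]
  12. access elk: HIT. Cache (LRU->MRU): [apple plum elk]
  13. access bat: MISS, evict apple. Cache (LRU->MRU): [plum elk bat]
  14. access bat: HIT. Cache (LRU->MRU): [plum elk bat]
Total: 10 hits, 4 misses, 1 evictions

Answer: 1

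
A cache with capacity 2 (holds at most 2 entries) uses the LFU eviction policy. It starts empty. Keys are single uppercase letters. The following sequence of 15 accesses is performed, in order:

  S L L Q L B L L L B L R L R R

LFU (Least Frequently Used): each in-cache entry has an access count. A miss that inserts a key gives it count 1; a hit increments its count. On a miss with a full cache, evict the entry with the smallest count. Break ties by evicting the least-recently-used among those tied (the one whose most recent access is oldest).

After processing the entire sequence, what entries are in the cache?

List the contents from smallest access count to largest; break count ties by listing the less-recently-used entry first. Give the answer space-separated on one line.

LFU simulation (capacity=2):
  1. access S: MISS. Cache: [S(c=1)]
  2. access L: MISS. Cache: [S(c=1) L(c=1)]
  3. access L: HIT, count now 2. Cache: [S(c=1) L(c=2)]
  4. access Q: MISS, evict S(c=1). Cache: [Q(c=1) L(c=2)]
  5. access L: HIT, count now 3. Cache: [Q(c=1) L(c=3)]
  6. access B: MISS, evict Q(c=1). Cache: [B(c=1) L(c=3)]
  7. access L: HIT, count now 4. Cache: [B(c=1) L(c=4)]
  8. access L: HIT, count now 5. Cache: [B(c=1) L(c=5)]
  9. access L: HIT, count now 6. Cache: [B(c=1) L(c=6)]
  10. access B: HIT, count now 2. Cache: [B(c=2) L(c=6)]
  11. access L: HIT, count now 7. Cache: [B(c=2) L(c=7)]
  12. access R: MISS, evict B(c=2). Cache: [R(c=1) L(c=7)]
  13. access L: HIT, count now 8. Cache: [R(c=1) L(c=8)]
  14. access R: HIT, count now 2. Cache: [R(c=2) L(c=8)]
  15. access R: HIT, count now 3. Cache: [R(c=3) L(c=8)]
Total: 10 hits, 5 misses, 3 evictions

Answer: R L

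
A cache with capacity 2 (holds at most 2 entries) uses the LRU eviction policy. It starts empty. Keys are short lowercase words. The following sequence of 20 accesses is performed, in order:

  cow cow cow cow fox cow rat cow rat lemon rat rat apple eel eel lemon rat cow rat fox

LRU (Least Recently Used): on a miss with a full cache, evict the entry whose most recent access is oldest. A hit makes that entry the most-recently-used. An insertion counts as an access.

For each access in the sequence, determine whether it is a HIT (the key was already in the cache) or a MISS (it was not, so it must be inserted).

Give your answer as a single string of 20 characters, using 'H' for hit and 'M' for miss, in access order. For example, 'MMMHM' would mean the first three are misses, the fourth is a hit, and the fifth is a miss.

Answer: MHHHMHMHHMHHMMHMMMHM

Derivation:
LRU simulation (capacity=2):
  1. access cow: MISS. Cache (LRU->MRU): [cow]
  2. access cow: HIT. Cache (LRU->MRU): [cow]
  3. access cow: HIT. Cache (LRU->MRU): [cow]
  4. access cow: HIT. Cache (LRU->MRU): [cow]
  5. access fox: MISS. Cache (LRU->MRU): [cow fox]
  6. access cow: HIT. Cache (LRU->MRU): [fox cow]
  7. access rat: MISS, evict fox. Cache (LRU->MRU): [cow rat]
  8. access cow: HIT. Cache (LRU->MRU): [rat cow]
  9. access rat: HIT. Cache (LRU->MRU): [cow rat]
  10. access lemon: MISS, evict cow. Cache (LRU->MRU): [rat lemon]
  11. access rat: HIT. Cache (LRU->MRU): [lemon rat]
  12. access rat: HIT. Cache (LRU->MRU): [lemon rat]
  13. access apple: MISS, evict lemon. Cache (LRU->MRU): [rat apple]
  14. access eel: MISS, evict rat. Cache (LRU->MRU): [apple eel]
  15. access eel: HIT. Cache (LRU->MRU): [apple eel]
  16. access lemon: MISS, evict apple. Cache (LRU->MRU): [eel lemon]
  17. access rat: MISS, evict eel. Cache (LRU->MRU): [lemon rat]
  18. access cow: MISS, evict lemon. Cache (LRU->MRU): [rat cow]
  19. access rat: HIT. Cache (LRU->MRU): [cow rat]
  20. access fox: MISS, evict cow. Cache (LRU->MRU): [rat fox]
Total: 10 hits, 10 misses, 8 evictions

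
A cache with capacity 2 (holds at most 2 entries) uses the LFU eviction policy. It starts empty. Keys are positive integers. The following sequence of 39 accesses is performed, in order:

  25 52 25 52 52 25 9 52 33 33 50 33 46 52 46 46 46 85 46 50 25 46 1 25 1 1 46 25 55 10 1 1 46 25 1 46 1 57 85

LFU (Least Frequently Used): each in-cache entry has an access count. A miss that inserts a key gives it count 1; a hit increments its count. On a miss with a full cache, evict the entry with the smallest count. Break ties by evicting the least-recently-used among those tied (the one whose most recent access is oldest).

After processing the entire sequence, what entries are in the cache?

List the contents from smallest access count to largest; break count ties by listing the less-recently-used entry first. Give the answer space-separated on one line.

Answer: 85 46

Derivation:
LFU simulation (capacity=2):
  1. access 25: MISS. Cache: [25(c=1)]
  2. access 52: MISS. Cache: [25(c=1) 52(c=1)]
  3. access 25: HIT, count now 2. Cache: [52(c=1) 25(c=2)]
  4. access 52: HIT, count now 2. Cache: [25(c=2) 52(c=2)]
  5. access 52: HIT, count now 3. Cache: [25(c=2) 52(c=3)]
  6. access 25: HIT, count now 3. Cache: [52(c=3) 25(c=3)]
  7. access 9: MISS, evict 52(c=3). Cache: [9(c=1) 25(c=3)]
  8. access 52: MISS, evict 9(c=1). Cache: [52(c=1) 25(c=3)]
  9. access 33: MISS, evict 52(c=1). Cache: [33(c=1) 25(c=3)]
  10. access 33: HIT, count now 2. Cache: [33(c=2) 25(c=3)]
  11. access 50: MISS, evict 33(c=2). Cache: [50(c=1) 25(c=3)]
  12. access 33: MISS, evict 50(c=1). Cache: [33(c=1) 25(c=3)]
  13. access 46: MISS, evict 33(c=1). Cache: [46(c=1) 25(c=3)]
  14. access 52: MISS, evict 46(c=1). Cache: [52(c=1) 25(c=3)]
  15. access 46: MISS, evict 52(c=1). Cache: [46(c=1) 25(c=3)]
  16. access 46: HIT, count now 2. Cache: [46(c=2) 25(c=3)]
  17. access 46: HIT, count now 3. Cache: [25(c=3) 46(c=3)]
  18. access 85: MISS, evict 25(c=3). Cache: [85(c=1) 46(c=3)]
  19. access 46: HIT, count now 4. Cache: [85(c=1) 46(c=4)]
  20. access 50: MISS, evict 85(c=1). Cache: [50(c=1) 46(c=4)]
  21. access 25: MISS, evict 50(c=1). Cache: [25(c=1) 46(c=4)]
  22. access 46: HIT, count now 5. Cache: [25(c=1) 46(c=5)]
  23. access 1: MISS, evict 25(c=1). Cache: [1(c=1) 46(c=5)]
  24. access 25: MISS, evict 1(c=1). Cache: [25(c=1) 46(c=5)]
  25. access 1: MISS, evict 25(c=1). Cache: [1(c=1) 46(c=5)]
  26. access 1: HIT, count now 2. Cache: [1(c=2) 46(c=5)]
  27. access 46: HIT, count now 6. Cache: [1(c=2) 46(c=6)]
  28. access 25: MISS, evict 1(c=2). Cache: [25(c=1) 46(c=6)]
  29. access 55: MISS, evict 25(c=1). Cache: [55(c=1) 46(c=6)]
  30. access 10: MISS, evict 55(c=1). Cache: [10(c=1) 46(c=6)]
  31. access 1: MISS, evict 10(c=1). Cache: [1(c=1) 46(c=6)]
  32. access 1: HIT, count now 2. Cache: [1(c=2) 46(c=6)]
  33. access 46: HIT, count now 7. Cache: [1(c=2) 46(c=7)]
  34. access 25: MISS, evict 1(c=2). Cache: [25(c=1) 46(c=7)]
  35. access 1: MISS, evict 25(c=1). Cache: [1(c=1) 46(c=7)]
  36. access 46: HIT, count now 8. Cache: [1(c=1) 46(c=8)]
  37. access 1: HIT, count now 2. Cache: [1(c=2) 46(c=8)]
  38. access 57: MISS, evict 1(c=2). Cache: [57(c=1) 46(c=8)]
  39. access 85: MISS, evict 57(c=1). Cache: [85(c=1) 46(c=8)]
Total: 15 hits, 24 misses, 22 evictions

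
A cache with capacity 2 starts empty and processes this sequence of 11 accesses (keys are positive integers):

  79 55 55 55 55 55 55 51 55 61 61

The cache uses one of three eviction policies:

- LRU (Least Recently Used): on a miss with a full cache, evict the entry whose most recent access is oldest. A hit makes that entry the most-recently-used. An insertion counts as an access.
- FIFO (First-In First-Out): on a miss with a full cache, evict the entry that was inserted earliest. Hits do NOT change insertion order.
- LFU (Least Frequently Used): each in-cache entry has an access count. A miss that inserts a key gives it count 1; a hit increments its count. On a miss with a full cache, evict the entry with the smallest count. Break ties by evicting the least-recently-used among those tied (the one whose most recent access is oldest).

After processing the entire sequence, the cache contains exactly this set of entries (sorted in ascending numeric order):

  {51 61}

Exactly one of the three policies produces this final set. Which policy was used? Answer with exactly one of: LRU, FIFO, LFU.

Answer: FIFO

Derivation:
Simulating under each policy and comparing final sets:
  LRU: final set = {55 61} -> differs
  FIFO: final set = {51 61} -> MATCHES target
  LFU: final set = {55 61} -> differs
Only FIFO produces the target set.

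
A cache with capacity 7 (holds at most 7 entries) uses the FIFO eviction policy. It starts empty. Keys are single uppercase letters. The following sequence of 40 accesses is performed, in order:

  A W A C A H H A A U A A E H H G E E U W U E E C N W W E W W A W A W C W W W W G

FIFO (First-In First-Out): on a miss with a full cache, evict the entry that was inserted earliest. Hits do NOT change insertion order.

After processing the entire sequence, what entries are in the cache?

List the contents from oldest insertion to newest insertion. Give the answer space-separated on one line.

Answer: U E G N A W C

Derivation:
FIFO simulation (capacity=7):
  1. access A: MISS. Cache (old->new): [A]
  2. access W: MISS. Cache (old->new): [A W]
  3. access A: HIT. Cache (old->new): [A W]
  4. access C: MISS. Cache (old->new): [A W C]
  5. access A: HIT. Cache (old->new): [A W C]
  6. access H: MISS. Cache (old->new): [A W C H]
  7. access H: HIT. Cache (old->new): [A W C H]
  8. access A: HIT. Cache (old->new): [A W C H]
  9. access A: HIT. Cache (old->new): [A W C H]
  10. access U: MISS. Cache (old->new): [A W C H U]
  11. access A: HIT. Cache (old->new): [A W C H U]
  12. access A: HIT. Cache (old->new): [A W C H U]
  13. access E: MISS. Cache (old->new): [A W C H U E]
  14. access H: HIT. Cache (old->new): [A W C H U E]
  15. access H: HIT. Cache (old->new): [A W C H U E]
  16. access G: MISS. Cache (old->new): [A W C H U E G]
  17. access E: HIT. Cache (old->new): [A W C H U E G]
  18. access E: HIT. Cache (old->new): [A W C H U E G]
  19. access U: HIT. Cache (old->new): [A W C H U E G]
  20. access W: HIT. Cache (old->new): [A W C H U E G]
  21. access U: HIT. Cache (old->new): [A W C H U E G]
  22. access E: HIT. Cache (old->new): [A W C H U E G]
  23. access E: HIT. Cache (old->new): [A W C H U E G]
  24. access C: HIT. Cache (old->new): [A W C H U E G]
  25. access N: MISS, evict A. Cache (old->new): [W C H U E G N]
  26. access W: HIT. Cache (old->new): [W C H U E G N]
  27. access W: HIT. Cache (old->new): [W C H U E G N]
  28. access E: HIT. Cache (old->new): [W C H U E G N]
  29. access W: HIT. Cache (old->new): [W C H U E G N]
  30. access W: HIT. Cache (old->new): [W C H U E G N]
  31. access A: MISS, evict W. Cache (old->new): [C H U E G N A]
  32. access W: MISS, evict C. Cache (old->new): [H U E G N A W]
  33. access A: HIT. Cache (old->new): [H U E G N A W]
  34. access W: HIT. Cache (old->new): [H U E G N A W]
  35. access C: MISS, evict H. Cache (old->new): [U E G N A W C]
  36. access W: HIT. Cache (old->new): [U E G N A W C]
  37. access W: HIT. Cache (old->new): [U E G N A W C]
  38. access W: HIT. Cache (old->new): [U E G N A W C]
  39. access W: HIT. Cache (old->new): [U E G N A W C]
  40. access G: HIT. Cache (old->new): [U E G N A W C]
Total: 29 hits, 11 misses, 4 evictions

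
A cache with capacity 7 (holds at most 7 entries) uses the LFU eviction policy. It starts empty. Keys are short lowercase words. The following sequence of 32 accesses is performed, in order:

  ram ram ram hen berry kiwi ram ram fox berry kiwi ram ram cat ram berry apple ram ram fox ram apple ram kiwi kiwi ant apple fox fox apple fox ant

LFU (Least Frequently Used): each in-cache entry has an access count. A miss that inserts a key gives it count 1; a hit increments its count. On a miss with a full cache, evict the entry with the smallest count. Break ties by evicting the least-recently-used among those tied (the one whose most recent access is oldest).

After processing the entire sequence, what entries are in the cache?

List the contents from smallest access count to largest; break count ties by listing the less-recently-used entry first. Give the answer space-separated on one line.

LFU simulation (capacity=7):
  1. access ram: MISS. Cache: [ram(c=1)]
  2. access ram: HIT, count now 2. Cache: [ram(c=2)]
  3. access ram: HIT, count now 3. Cache: [ram(c=3)]
  4. access hen: MISS. Cache: [hen(c=1) ram(c=3)]
  5. access berry: MISS. Cache: [hen(c=1) berry(c=1) ram(c=3)]
  6. access kiwi: MISS. Cache: [hen(c=1) berry(c=1) kiwi(c=1) ram(c=3)]
  7. access ram: HIT, count now 4. Cache: [hen(c=1) berry(c=1) kiwi(c=1) ram(c=4)]
  8. access ram: HIT, count now 5. Cache: [hen(c=1) berry(c=1) kiwi(c=1) ram(c=5)]
  9. access fox: MISS. Cache: [hen(c=1) berry(c=1) kiwi(c=1) fox(c=1) ram(c=5)]
  10. access berry: HIT, count now 2. Cache: [hen(c=1) kiwi(c=1) fox(c=1) berry(c=2) ram(c=5)]
  11. access kiwi: HIT, count now 2. Cache: [hen(c=1) fox(c=1) berry(c=2) kiwi(c=2) ram(c=5)]
  12. access ram: HIT, count now 6. Cache: [hen(c=1) fox(c=1) berry(c=2) kiwi(c=2) ram(c=6)]
  13. access ram: HIT, count now 7. Cache: [hen(c=1) fox(c=1) berry(c=2) kiwi(c=2) ram(c=7)]
  14. access cat: MISS. Cache: [hen(c=1) fox(c=1) cat(c=1) berry(c=2) kiwi(c=2) ram(c=7)]
  15. access ram: HIT, count now 8. Cache: [hen(c=1) fox(c=1) cat(c=1) berry(c=2) kiwi(c=2) ram(c=8)]
  16. access berry: HIT, count now 3. Cache: [hen(c=1) fox(c=1) cat(c=1) kiwi(c=2) berry(c=3) ram(c=8)]
  17. access apple: MISS. Cache: [hen(c=1) fox(c=1) cat(c=1) apple(c=1) kiwi(c=2) berry(c=3) ram(c=8)]
  18. access ram: HIT, count now 9. Cache: [hen(c=1) fox(c=1) cat(c=1) apple(c=1) kiwi(c=2) berry(c=3) ram(c=9)]
  19. access ram: HIT, count now 10. Cache: [hen(c=1) fox(c=1) cat(c=1) apple(c=1) kiwi(c=2) berry(c=3) ram(c=10)]
  20. access fox: HIT, count now 2. Cache: [hen(c=1) cat(c=1) apple(c=1) kiwi(c=2) fox(c=2) berry(c=3) ram(c=10)]
  21. access ram: HIT, count now 11. Cache: [hen(c=1) cat(c=1) apple(c=1) kiwi(c=2) fox(c=2) berry(c=3) ram(c=11)]
  22. access apple: HIT, count now 2. Cache: [hen(c=1) cat(c=1) kiwi(c=2) fox(c=2) apple(c=2) berry(c=3) ram(c=11)]
  23. access ram: HIT, count now 12. Cache: [hen(c=1) cat(c=1) kiwi(c=2) fox(c=2) apple(c=2) berry(c=3) ram(c=12)]
  24. access kiwi: HIT, count now 3. Cache: [hen(c=1) cat(c=1) fox(c=2) apple(c=2) berry(c=3) kiwi(c=3) ram(c=12)]
  25. access kiwi: HIT, count now 4. Cache: [hen(c=1) cat(c=1) fox(c=2) apple(c=2) berry(c=3) kiwi(c=4) ram(c=12)]
  26. access ant: MISS, evict hen(c=1). Cache: [cat(c=1) ant(c=1) fox(c=2) apple(c=2) berry(c=3) kiwi(c=4) ram(c=12)]
  27. access apple: HIT, count now 3. Cache: [cat(c=1) ant(c=1) fox(c=2) berry(c=3) apple(c=3) kiwi(c=4) ram(c=12)]
  28. access fox: HIT, count now 3. Cache: [cat(c=1) ant(c=1) berry(c=3) apple(c=3) fox(c=3) kiwi(c=4) ram(c=12)]
  29. access fox: HIT, count now 4. Cache: [cat(c=1) ant(c=1) berry(c=3) apple(c=3) kiwi(c=4) fox(c=4) ram(c=12)]
  30. access apple: HIT, count now 4. Cache: [cat(c=1) ant(c=1) berry(c=3) kiwi(c=4) fox(c=4) apple(c=4) ram(c=12)]
  31. access fox: HIT, count now 5. Cache: [cat(c=1) ant(c=1) berry(c=3) kiwi(c=4) apple(c=4) fox(c=5) ram(c=12)]
  32. access ant: HIT, count now 2. Cache: [cat(c=1) ant(c=2) berry(c=3) kiwi(c=4) apple(c=4) fox(c=5) ram(c=12)]
Total: 24 hits, 8 misses, 1 evictions

Answer: cat ant berry kiwi apple fox ram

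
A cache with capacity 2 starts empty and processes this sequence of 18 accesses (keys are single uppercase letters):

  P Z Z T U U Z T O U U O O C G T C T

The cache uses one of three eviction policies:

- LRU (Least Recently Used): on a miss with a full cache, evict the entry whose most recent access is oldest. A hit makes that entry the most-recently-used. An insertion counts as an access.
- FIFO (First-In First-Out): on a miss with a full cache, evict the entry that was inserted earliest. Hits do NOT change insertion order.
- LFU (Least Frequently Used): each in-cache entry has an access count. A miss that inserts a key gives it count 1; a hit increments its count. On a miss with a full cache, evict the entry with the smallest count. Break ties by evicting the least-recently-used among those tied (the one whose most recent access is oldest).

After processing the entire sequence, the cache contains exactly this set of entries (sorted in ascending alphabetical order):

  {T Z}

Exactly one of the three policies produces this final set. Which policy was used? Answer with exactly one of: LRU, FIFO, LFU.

Answer: LFU

Derivation:
Simulating under each policy and comparing final sets:
  LRU: final set = {C T} -> differs
  FIFO: final set = {C T} -> differs
  LFU: final set = {T Z} -> MATCHES target
Only LFU produces the target set.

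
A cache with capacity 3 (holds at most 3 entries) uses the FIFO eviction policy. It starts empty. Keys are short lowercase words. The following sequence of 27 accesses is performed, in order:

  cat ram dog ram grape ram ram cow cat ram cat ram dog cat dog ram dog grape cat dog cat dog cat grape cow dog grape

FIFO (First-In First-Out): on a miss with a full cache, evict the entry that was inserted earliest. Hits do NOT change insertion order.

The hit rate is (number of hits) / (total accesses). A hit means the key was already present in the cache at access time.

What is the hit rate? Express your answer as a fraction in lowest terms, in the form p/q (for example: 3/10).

FIFO simulation (capacity=3):
  1. access cat: MISS. Cache (old->new): [cat]
  2. access ram: MISS. Cache (old->new): [cat ram]
  3. access dog: MISS. Cache (old->new): [cat ram dog]
  4. access ram: HIT. Cache (old->new): [cat ram dog]
  5. access grape: MISS, evict cat. Cache (old->new): [ram dog grape]
  6. access ram: HIT. Cache (old->new): [ram dog grape]
  7. access ram: HIT. Cache (old->new): [ram dog grape]
  8. access cow: MISS, evict ram. Cache (old->new): [dog grape cow]
  9. access cat: MISS, evict dog. Cache (old->new): [grape cow cat]
  10. access ram: MISS, evict grape. Cache (old->new): [cow cat ram]
  11. access cat: HIT. Cache (old->new): [cow cat ram]
  12. access ram: HIT. Cache (old->new): [cow cat ram]
  13. access dog: MISS, evict cow. Cache (old->new): [cat ram dog]
  14. access cat: HIT. Cache (old->new): [cat ram dog]
  15. access dog: HIT. Cache (old->new): [cat ram dog]
  16. access ram: HIT. Cache (old->new): [cat ram dog]
  17. access dog: HIT. Cache (old->new): [cat ram dog]
  18. access grape: MISS, evict cat. Cache (old->new): [ram dog grape]
  19. access cat: MISS, evict ram. Cache (old->new): [dog grape cat]
  20. access dog: HIT. Cache (old->new): [dog grape cat]
  21. access cat: HIT. Cache (old->new): [dog grape cat]
  22. access dog: HIT. Cache (old->new): [dog grape cat]
  23. access cat: HIT. Cache (old->new): [dog grape cat]
  24. access grape: HIT. Cache (old->new): [dog grape cat]
  25. access cow: MISS, evict dog. Cache (old->new): [grape cat cow]
  26. access dog: MISS, evict grape. Cache (old->new): [cat cow dog]
  27. access grape: MISS, evict cat. Cache (old->new): [cow dog grape]
Total: 14 hits, 13 misses, 10 evictions

Hit rate = 14/27

Answer: 14/27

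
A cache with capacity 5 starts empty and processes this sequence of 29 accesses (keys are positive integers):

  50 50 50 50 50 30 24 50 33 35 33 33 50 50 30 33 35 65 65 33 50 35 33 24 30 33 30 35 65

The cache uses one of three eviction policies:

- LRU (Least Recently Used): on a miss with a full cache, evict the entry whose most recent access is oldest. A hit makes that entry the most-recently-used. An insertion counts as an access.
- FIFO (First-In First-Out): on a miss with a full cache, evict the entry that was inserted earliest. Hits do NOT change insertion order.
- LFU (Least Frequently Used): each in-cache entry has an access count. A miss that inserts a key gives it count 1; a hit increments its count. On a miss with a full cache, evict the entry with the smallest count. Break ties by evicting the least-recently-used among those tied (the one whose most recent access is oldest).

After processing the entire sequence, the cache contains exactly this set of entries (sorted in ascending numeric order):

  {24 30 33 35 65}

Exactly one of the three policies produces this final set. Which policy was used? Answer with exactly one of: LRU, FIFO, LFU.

Simulating under each policy and comparing final sets:
  LRU: final set = {24 30 33 35 65} -> MATCHES target
  FIFO: final set = {30 33 35 50 65} -> differs
  LFU: final set = {30 33 35 50 65} -> differs
Only LRU produces the target set.

Answer: LRU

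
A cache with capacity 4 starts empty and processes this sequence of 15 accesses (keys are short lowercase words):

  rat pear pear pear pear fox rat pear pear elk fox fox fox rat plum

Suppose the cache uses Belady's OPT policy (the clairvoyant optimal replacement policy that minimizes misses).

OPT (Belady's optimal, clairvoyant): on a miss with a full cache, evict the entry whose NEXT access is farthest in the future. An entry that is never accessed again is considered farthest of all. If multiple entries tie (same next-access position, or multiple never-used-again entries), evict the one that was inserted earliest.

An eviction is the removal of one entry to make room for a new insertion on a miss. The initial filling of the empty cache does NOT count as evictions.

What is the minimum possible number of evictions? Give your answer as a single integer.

OPT (Belady) simulation (capacity=4):
  1. access rat: MISS. Cache: [rat]
  2. access pear: MISS. Cache: [rat pear]
  3. access pear: HIT. Next use of pear: step 4. Cache: [rat pear]
  4. access pear: HIT. Next use of pear: step 5. Cache: [rat pear]
  5. access pear: HIT. Next use of pear: step 8. Cache: [rat pear]
  6. access fox: MISS. Cache: [rat pear fox]
  7. access rat: HIT. Next use of rat: step 14. Cache: [rat pear fox]
  8. access pear: HIT. Next use of pear: step 9. Cache: [rat pear fox]
  9. access pear: HIT. Next use of pear: never. Cache: [rat pear fox]
  10. access elk: MISS. Cache: [rat pear fox elk]
  11. access fox: HIT. Next use of fox: step 12. Cache: [rat pear fox elk]
  12. access fox: HIT. Next use of fox: step 13. Cache: [rat pear fox elk]
  13. access fox: HIT. Next use of fox: never. Cache: [rat pear fox elk]
  14. access rat: HIT. Next use of rat: never. Cache: [rat pear fox elk]
  15. access plum: MISS, evict rat (next use: never). Cache: [pear fox elk plum]
Total: 10 hits, 5 misses, 1 evictions

Answer: 1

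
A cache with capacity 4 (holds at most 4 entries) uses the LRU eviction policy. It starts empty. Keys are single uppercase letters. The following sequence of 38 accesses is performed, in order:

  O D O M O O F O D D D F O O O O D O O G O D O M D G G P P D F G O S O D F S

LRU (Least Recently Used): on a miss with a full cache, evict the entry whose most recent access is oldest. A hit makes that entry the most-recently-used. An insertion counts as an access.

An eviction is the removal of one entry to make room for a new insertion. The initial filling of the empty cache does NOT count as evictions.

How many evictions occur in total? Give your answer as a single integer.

LRU simulation (capacity=4):
  1. access O: MISS. Cache (LRU->MRU): [O]
  2. access D: MISS. Cache (LRU->MRU): [O D]
  3. access O: HIT. Cache (LRU->MRU): [D O]
  4. access M: MISS. Cache (LRU->MRU): [D O M]
  5. access O: HIT. Cache (LRU->MRU): [D M O]
  6. access O: HIT. Cache (LRU->MRU): [D M O]
  7. access F: MISS. Cache (LRU->MRU): [D M O F]
  8. access O: HIT. Cache (LRU->MRU): [D M F O]
  9. access D: HIT. Cache (LRU->MRU): [M F O D]
  10. access D: HIT. Cache (LRU->MRU): [M F O D]
  11. access D: HIT. Cache (LRU->MRU): [M F O D]
  12. access F: HIT. Cache (LRU->MRU): [M O D F]
  13. access O: HIT. Cache (LRU->MRU): [M D F O]
  14. access O: HIT. Cache (LRU->MRU): [M D F O]
  15. access O: HIT. Cache (LRU->MRU): [M D F O]
  16. access O: HIT. Cache (LRU->MRU): [M D F O]
  17. access D: HIT. Cache (LRU->MRU): [M F O D]
  18. access O: HIT. Cache (LRU->MRU): [M F D O]
  19. access O: HIT. Cache (LRU->MRU): [M F D O]
  20. access G: MISS, evict M. Cache (LRU->MRU): [F D O G]
  21. access O: HIT. Cache (LRU->MRU): [F D G O]
  22. access D: HIT. Cache (LRU->MRU): [F G O D]
  23. access O: HIT. Cache (LRU->MRU): [F G D O]
  24. access M: MISS, evict F. Cache (LRU->MRU): [G D O M]
  25. access D: HIT. Cache (LRU->MRU): [G O M D]
  26. access G: HIT. Cache (LRU->MRU): [O M D G]
  27. access G: HIT. Cache (LRU->MRU): [O M D G]
  28. access P: MISS, evict O. Cache (LRU->MRU): [M D G P]
  29. access P: HIT. Cache (LRU->MRU): [M D G P]
  30. access D: HIT. Cache (LRU->MRU): [M G P D]
  31. access F: MISS, evict M. Cache (LRU->MRU): [G P D F]
  32. access G: HIT. Cache (LRU->MRU): [P D F G]
  33. access O: MISS, evict P. Cache (LRU->MRU): [D F G O]
  34. access S: MISS, evict D. Cache (LRU->MRU): [F G O S]
  35. access O: HIT. Cache (LRU->MRU): [F G S O]
  36. access D: MISS, evict F. Cache (LRU->MRU): [G S O D]
  37. access F: MISS, evict G. Cache (LRU->MRU): [S O D F]
  38. access S: HIT. Cache (LRU->MRU): [O D F S]
Total: 26 hits, 12 misses, 8 evictions

Answer: 8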